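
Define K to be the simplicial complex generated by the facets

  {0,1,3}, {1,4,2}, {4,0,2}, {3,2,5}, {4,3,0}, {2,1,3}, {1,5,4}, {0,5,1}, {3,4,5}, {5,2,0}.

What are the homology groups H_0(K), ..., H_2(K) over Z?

We work with the vertex ordering 0 < 1 < 2 < 3 < 4 < 5. The simplices of K, each written with vertices in increasing order, are:

  0-simplices (6): [0], [1], [2], [3], [4], [5]
  1-simplices (15): [0,1], [0,2], [0,3], [0,4], [0,5], [1,2], [1,3], [1,4], [1,5], [2,3], [2,4], [2,5], [3,4], [3,5], [4,5]
  2-simplices (10): [0,1,3], [0,1,5], [0,2,4], [0,2,5], [0,3,4], [1,2,3], [1,2,4], [1,4,5], [2,3,5], [3,4,5]

Hence C_0 ≅ Z^6, C_1 ≅ Z^15, C_2 ≅ Z^10.

The boundary map ∂_1: C_1 → C_0 maps an edge to its endpoints' difference, ∂[p,q] = q − p. For instance
  ∂[1,3] = [3] − [1].
The 6×15 boundary matrix has rank 5 and Smith normal form diag(1,1,1,1,1).

∂_2: C_2 → C_1 sends each 2-simplex [p,q,r] to [q,r] − [p,r] + [p,q]. For instance
  ∂[0,2,5] = [2,5] − [0,5] + [0,2],
  ∂[3,4,5] = [4,5] − [3,5] + [3,4].
This gives a 15×10 integer matrix of rank 10; reducing to Smith normal form yields diagonal entries (1,1,1,1,1,1,1,1,1,2).

Reading off H_k = ker ∂_k / im ∂_{k+1}:

  H_0: rank C_0 − rank ∂_1 = 6 − 5 = 1, and the invariant factors of ∂_1 are all 1, so H_0 ≅ Z.
  H_1: rank ker ∂_1 − rank ∂_2 = (15 − 5) − 10 = 0, and ∂_2 has invariant factor 2 > 1, so H_1 ≅ Z/2.
  H_2: rank ker ∂_2 − rank ∂_3 = (10 − 10) − 0 = 0, and there is no ∂_3, so H_2 ≅ 0.

As a check, the Euler characteristic is 6 − 15 + 10 = 1, which agrees with 1 − 0 + 0 = 1.

H_0 = Z,  H_1 = Z/2,  H_2 = 0.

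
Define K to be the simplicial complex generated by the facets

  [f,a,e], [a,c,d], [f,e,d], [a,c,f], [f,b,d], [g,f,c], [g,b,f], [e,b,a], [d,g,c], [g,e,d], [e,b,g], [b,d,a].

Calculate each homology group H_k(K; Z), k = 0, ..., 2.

We work with the vertex ordering a < b < c < d < e < f < g. The simplices of K, each written with vertices in increasing order, are:

  0-simplices (7): a, b, c, d, e, f, g
  1-simplices (18): ab, ac, ad, ae, af, bd, be, bf, bg, cd, cf, cg, de, df, dg, ef, eg, fg
  2-simplices (12): abd, abe, acd, acf, aef, bdf, beg, bfg, cdg, cfg, def, deg

Hence C_0 ≅ Z^7, C_1 ≅ Z^18, C_2 ≅ Z^12.

Boundary ∂_1: C_1 → C_0 sends each edge [p,q] (with p < q) to q − p.
The 7×18 boundary matrix has rank 6 and Smith normal form diag(1,1,1,1,1,1).

∂_2: C_2 → C_1 sends each 2-simplex [p,q,r] to [q,r] − [p,r] + [p,q]. For instance
  ∂def = ef − df + de,
  ∂beg = eg − bg + be.
The resulting 18×12 matrix has rank 12, and its Smith normal form has invariant factors (1,1,1,1,1,1,1,1,1,1,1,2).

Computing H_k = (kernel of ∂_k) / (image of ∂_{k+1}):

  H_0: rank C_0 − rank ∂_1 = 7 − 6 = 1, and the invariant factors of ∂_1 are all 1, so H_0 ≅ Z.
  H_1: rank ker ∂_1 − rank ∂_2 = (18 − 6) − 12 = 0, and ∂_2 has invariant factor 2 > 1, so H_1 ≅ Z_2.
  H_2: rank ker ∂_2 − rank ∂_3 = (12 − 12) − 0 = 0, and there is no ∂_3, so H_2 ≅ 0.

As a check, the Euler characteristic is 7 − 18 + 12 = 1, which agrees with 1 − 0 + 0 = 1.

H_0 = Z,  H_1 = Z_2,  H_2 = 0.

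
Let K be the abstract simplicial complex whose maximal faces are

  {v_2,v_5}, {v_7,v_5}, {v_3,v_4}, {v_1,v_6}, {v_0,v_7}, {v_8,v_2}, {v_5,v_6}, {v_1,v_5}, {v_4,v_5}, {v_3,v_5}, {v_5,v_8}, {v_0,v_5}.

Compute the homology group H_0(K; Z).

H_0 ≅ Z.

Fix the vertex order v_0 < v_1 < v_2 < v_3 < v_4 < v_5 < v_6 < v_7 < v_8 and write every simplex with vertices in increasing order. Then dim K = 1 and the simplices of K are:

  0-simplices (9): [v_0], [v_1], [v_2], [v_3], [v_4], [v_5], [v_6], [v_7], [v_8]
  1-simplices (12): [v_0,v_5], [v_0,v_7], [v_1,v_5], [v_1,v_6], [v_2,v_5], [v_2,v_8], [v_3,v_4], [v_3,v_5], [v_4,v_5], [v_5,v_6], [v_5,v_7], [v_5,v_8]

giving chain groups C_0 ≅ Z^9, C_1 ≅ Z^12.

∂_1: C_1 → C_0 maps an edge to its endpoints' difference, ∂[p,q] = q − p. For instance
  ∂[v_1,v_6] = [v_6] − [v_1].
The resulting 9×12 matrix has rank 8, and its Smith normal form has invariant factors (1,1,1,1,1,1,1,1).

From H_k ≅ ker(∂_k) / im(∂_{k+1}) we obtain:

  H_0: rank C_0 − rank ∂_1 = 9 − 8 = 1, and the invariant factors of ∂_1 are all 1, so H_0 = Z.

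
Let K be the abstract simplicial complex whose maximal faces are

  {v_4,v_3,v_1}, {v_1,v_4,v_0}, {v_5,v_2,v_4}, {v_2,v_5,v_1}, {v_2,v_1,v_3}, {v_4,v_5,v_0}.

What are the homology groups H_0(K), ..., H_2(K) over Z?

We work with the vertex ordering v_0 < v_1 < v_2 < v_3 < v_4 < v_5. The simplices of K, each written with vertices in increasing order, are:

  0-simplices (6): [v_0], [v_1], [v_2], [v_3], [v_4], [v_5]
  1-simplices (12): [v_0,v_1], [v_0,v_4], [v_0,v_5], [v_1,v_2], [v_1,v_3], [v_1,v_4], [v_1,v_5], [v_2,v_3], [v_2,v_4], [v_2,v_5], [v_3,v_4], [v_4,v_5]
  2-simplices (6): [v_0,v_1,v_4], [v_0,v_4,v_5], [v_1,v_2,v_3], [v_1,v_2,v_5], [v_1,v_3,v_4], [v_2,v_4,v_5]

Hence C_0 ≅ Z^6, C_1 ≅ Z^12, C_2 ≅ Z^6.

Boundary ∂_1: C_1 → C_0 is given by ∂[p,q] = [q] − [p].
This gives a 6×12 integer matrix of rank 5; reducing to Smith normal form yields diagonal entries (1,1,1,1,1).

Boundary ∂_2: C_2 → C_1 sends each 2-simplex [p,q,r] to [q,r] − [p,r] + [p,q]. For instance
  ∂[v_1,v_2,v_5] = [v_2,v_5] − [v_1,v_5] + [v_1,v_2],
  ∂[v_1,v_3,v_4] = [v_3,v_4] − [v_1,v_4] + [v_1,v_3].
This gives a 12×6 integer matrix of rank 6; reducing to Smith normal form yields diagonal entries (1,1,1,1,1,1).

Computing H_k = (kernel of ∂_k) / (image of ∂_{k+1}):

  H_0: rank C_0 − rank ∂_1 = 6 − 5 = 1, and the invariant factors of ∂_1 are all 1, so H_0 = Z.
  H_1: rank ker ∂_1 − rank ∂_2 = (12 − 5) − 6 = 1, and the invariant factors of ∂_2 are all 1, so H_1 = Z.
  H_2: rank ker ∂_2 − rank ∂_3 = (6 − 6) − 0 = 0, and there is no ∂_3, so H_2 = 0.

(K is a triangulation of the cylinder S^1 x I.)

H_0 = Z,  H_1 = Z,  H_2 = 0.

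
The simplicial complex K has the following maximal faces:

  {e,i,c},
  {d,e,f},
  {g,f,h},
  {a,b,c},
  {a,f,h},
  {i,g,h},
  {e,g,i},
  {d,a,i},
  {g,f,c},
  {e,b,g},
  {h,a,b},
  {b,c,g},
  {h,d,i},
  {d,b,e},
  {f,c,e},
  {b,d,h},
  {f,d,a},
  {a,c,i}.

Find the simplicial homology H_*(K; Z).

H_0 = Z,  H_1 = Z ⊕ Z/2,  H_2 = 0.

Order the vertices as a < b < c < d < e < f < g < h < i. Listing each simplex with vertices in this order, K has dimension 2 with simplices:

  0-simplices (9): a, b, c, d, e, f, g, h, i
  1-simplices (27): ab, ac, ad, af, ah, ai, bc, bd, be, bg, bh, ce, cf, cg, ci, de, df, dh, di, ef, eg, ei, fg, fh, gh, gi, hi
  2-simplices (18): abc, abh, aci, adf, adi, afh, bcg, bde, bdh, beg, cef, cei, cfg, def, dhi, egi, fgh, ghi

giving chain groups C_0 ≅ Z^9, C_1 ≅ Z^27, C_2 ≅ Z^18.

The boundary map ∂_1: C_1 → C_0 sends each edge [p,q] (with p < q) to q − p. For instance
  ∂de = e − d.
This gives a 9×27 integer matrix of rank 8; reducing to Smith normal form yields diagonal entries (1,1,1,1,1,1,1,1).

The boundary map ∂_2: C_2 → C_1 sends each 2-simplex [p,q,r] to [q,r] − [p,r] + [p,q]. For instance
  ∂fgh = gh − fh + fg,
  ∂beg = eg − bg + be.
The 27×18 boundary matrix has rank 18 and Smith normal form diag(1,1,1,1,1,1,1,1,1,1,1,1,1,1,1,1,1,2).

Computing H_k = (kernel of ∂_k) / (image of ∂_{k+1}):

  H_0: rank C_0 − rank ∂_1 = 9 − 8 = 1, and the invariant factors of ∂_1 are all 1, so H_0 = Z.
  H_1: rank ker ∂_1 − rank ∂_2 = (27 − 8) − 18 = 1, and ∂_2 has invariant factor 2 > 1, so H_1 = Z ⊕ Z/2.
  H_2: rank ker ∂_2 − rank ∂_3 = (18 − 18) − 0 = 0, and there is no ∂_3, so H_2 = 0.

As a check, the Euler characteristic is 9 − 27 + 18 = 0, which agrees with 1 − 1 + 0 = 0.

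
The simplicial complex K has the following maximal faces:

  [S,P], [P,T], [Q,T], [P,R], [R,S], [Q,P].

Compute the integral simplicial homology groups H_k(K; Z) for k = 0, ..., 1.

H_0 = Z,  H_1 = Z^2.

K has 5 vertices, 6 edges.
rank ∂_0 = 0, rank ∂_1 = 4 ⇒ b_0 = 5 − 0 − 4 = 1; all invariant factors of ∂_1 are 1 so no torsion. So H_0 = Z.
rank ∂_1 = 4, rank ∂_2 = 0 ⇒ b_1 = 6 − 4 − 0 = 2. So H_1 = Z^2.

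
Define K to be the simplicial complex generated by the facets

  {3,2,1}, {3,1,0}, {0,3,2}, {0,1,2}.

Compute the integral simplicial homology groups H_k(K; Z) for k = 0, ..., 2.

K has 4 vertices, 6 edges, 4 triangles.
rank ∂_0 = 0, rank ∂_1 = 3 ⇒ b_0 = 4 − 0 − 3 = 1; all invariant factors of ∂_1 are 1 so no torsion. So H_0 = Z.
rank ∂_1 = 3, rank ∂_2 = 3 ⇒ b_1 = 6 − 3 − 3 = 0; all invariant factors of ∂_2 are 1 so no torsion. So H_1 = 0.
rank ∂_2 = 3, rank ∂_3 = 0 ⇒ b_2 = 4 − 3 − 0 = 1. So H_2 = Z.

H_0 = Z,  H_1 = 0,  H_2 = Z.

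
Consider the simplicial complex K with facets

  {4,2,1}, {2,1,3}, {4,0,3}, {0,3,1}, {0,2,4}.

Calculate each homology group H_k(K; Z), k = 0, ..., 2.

We work with the vertex ordering 0 < 1 < 2 < 3 < 4. The simplices of K, each written with vertices in increasing order, are:

  0-simplices (5): [0], [1], [2], [3], [4]
  1-simplices (10): [0,1], [0,2], [0,3], [0,4], [1,2], [1,3], [1,4], [2,3], [2,4], [3,4]
  2-simplices (5): [0,1,3], [0,2,4], [0,3,4], [1,2,3], [1,2,4]

giving chain groups C_0 ≅ Z^5, C_1 ≅ Z^10, C_2 ≅ Z^5.

Boundary ∂_1: C_1 → C_0 sends each edge [p,q] (with p < q) to q − p.
The resulting 5×10 matrix has rank 4, and its Smith normal form has invariant factors (1,1,1,1).

The boundary map ∂_2: C_2 → C_1 acts by ∂[p,q,r] = [q,r] − [p,r] + [p,q]. For instance
  ∂[0,1,3] = [1,3] − [0,3] + [0,1],
  ∂[0,2,4] = [2,4] − [0,4] + [0,2].
This gives a 10×5 integer matrix of rank 5; reducing to Smith normal form yields diagonal entries (1,1,1,1,1).

From H_k ≅ ker(∂_k) / im(∂_{k+1}) we obtain:

  H_0: rank C_0 − rank ∂_1 = 5 − 4 = 1, and the invariant factors of ∂_1 are all 1, so H_0 ≅ Z.
  H_1: rank ker ∂_1 − rank ∂_2 = (10 − 4) − 5 = 1, and the invariant factors of ∂_2 are all 1, so H_1 ≅ Z.
  H_2: rank ker ∂_2 − rank ∂_3 = (5 − 5) − 0 = 0, and there is no ∂_3, so H_2 ≅ 0.

(K is a triangulation of the Möbius band.)

H_0 ≅ Z,  H_1 ≅ Z,  H_2 = 0.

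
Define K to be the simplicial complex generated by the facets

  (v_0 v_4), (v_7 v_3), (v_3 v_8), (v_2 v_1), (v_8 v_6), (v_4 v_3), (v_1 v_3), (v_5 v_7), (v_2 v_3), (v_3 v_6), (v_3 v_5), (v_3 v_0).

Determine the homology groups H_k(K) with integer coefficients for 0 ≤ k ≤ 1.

H_0 = Z,  H_1 = Z^4.

Take the total order v_0 < v_1 < v_2 < v_3 < v_4 < v_5 < v_6 < v_7 < v_8 on the vertex set. Then K (dimension 1) consists of the simplices:

  0-simplices (9): [v_0], [v_1], [v_2], [v_3], [v_4], [v_5], [v_6], [v_7], [v_8]
  1-simplices (12): [v_0,v_3], [v_0,v_4], [v_1,v_2], [v_1,v_3], [v_2,v_3], [v_3,v_4], [v_3,v_5], [v_3,v_6], [v_3,v_7], [v_3,v_8], [v_5,v_7], [v_6,v_8]

so the chain groups are C_0 ≅ Z^9, C_1 ≅ Z^12.

∂_1: C_1 → C_0 is given by ∂[p,q] = [q] − [p].
The resulting 9×12 matrix has rank 8, and its Smith normal form has invariant factors (1,1,1,1,1,1,1,1).

Now H_k = ker ∂_k / im ∂_{k+1}, so:

  H_0: rank C_0 − rank ∂_1 = 9 − 8 = 1, and the invariant factors of ∂_1 are all 1, so H_0 ≅ Z.
  H_1: rank ker ∂_1 − rank ∂_2 = (12 − 8) − 0 = 4, and there is no ∂_2, so H_1 ≅ Z^4.

As a check, the Euler characteristic is 9 − 12 = -3, which agrees with 1 − 4 = -3.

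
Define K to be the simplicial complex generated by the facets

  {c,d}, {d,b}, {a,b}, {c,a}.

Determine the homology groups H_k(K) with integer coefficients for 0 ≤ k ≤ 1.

H_0 = Z,  H_1 = Z.

Fix the vertex order a < b < c < d and write every simplex with vertices in increasing order. Then dim K = 1 and the simplices of K are:

  0-simplices (4): a, b, c, d
  1-simplices (4): ab, ac, bd, cd

giving chain groups C_0 ≅ Z^4, C_1 ≅ Z^4.

The boundary map ∂_1: C_1 → C_0 is given by ∂[p,q] = [q] − [p]. For instance
  ∂bd = d − b.
The 4×4 boundary matrix has rank 3 and Smith normal form diag(1,1,1).

Reading off H_k = ker ∂_k / im ∂_{k+1}:

  H_0: rank C_0 − rank ∂_1 = 4 − 3 = 1, and the invariant factors of ∂_1 are all 1, so H_0 ≅ Z.
  H_1: rank ker ∂_1 − rank ∂_2 = (4 − 3) − 0 = 1, and there is no ∂_2, so H_1 ≅ Z.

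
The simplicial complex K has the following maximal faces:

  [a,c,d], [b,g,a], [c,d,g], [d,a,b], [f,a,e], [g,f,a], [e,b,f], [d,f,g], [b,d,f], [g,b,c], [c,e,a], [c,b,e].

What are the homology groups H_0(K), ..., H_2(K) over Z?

H_0 ≅ Z,  H_1 ≅ Z/2Z,  H_2 = 0.

K has 7 vertices, 18 edges, 12 triangles.
rank ∂_0 = 0, rank ∂_1 = 6 ⇒ b_0 = 7 − 0 − 6 = 1; all invariant factors of ∂_1 are 1 so no torsion. So H_0 = Z.
rank ∂_1 = 6, rank ∂_2 = 12 ⇒ b_1 = 18 − 6 − 12 = 0; ∂_2 has invariant factor(s) [2] giving torsion. So H_1 = Z/2Z.
rank ∂_2 = 12, rank ∂_3 = 0 ⇒ b_2 = 12 − 12 − 0 = 0. So H_2 = 0.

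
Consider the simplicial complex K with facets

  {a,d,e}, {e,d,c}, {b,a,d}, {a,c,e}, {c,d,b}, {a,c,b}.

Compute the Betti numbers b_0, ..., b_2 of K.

b_0 = 1, b_1 = 0, b_2 = 1.

K has 5 vertices, 9 edges, 6 triangles.
rank ∂_0 = 0, rank ∂_1 = 4 ⇒ b_0 = 5 − 0 − 4 = 1; all invariant factors of ∂_1 are 1 so no torsion. So H_0 ≅ Z.
rank ∂_1 = 4, rank ∂_2 = 5 ⇒ b_1 = 9 − 4 − 5 = 0; all invariant factors of ∂_2 are 1 so no torsion. So H_1 ≅ 0.
rank ∂_2 = 5, rank ∂_3 = 0 ⇒ b_2 = 6 − 5 − 0 = 1. So H_2 ≅ Z.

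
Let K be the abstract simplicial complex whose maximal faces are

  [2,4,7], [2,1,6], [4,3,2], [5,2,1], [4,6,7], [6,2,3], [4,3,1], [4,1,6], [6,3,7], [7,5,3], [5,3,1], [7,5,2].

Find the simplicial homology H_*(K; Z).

H_0 = Z,  H_1 = Z_2,  H_2 = 0.

Take the total order 1 < 2 < 3 < 4 < 5 < 6 < 7 on the vertex set. Then K (dimension 2) consists of the simplices:

  0-simplices (7): [1], [2], [3], [4], [5], [6], [7]
  1-simplices (18): [1,2], [1,3], [1,4], [1,5], [1,6], [2,3], [2,4], [2,5], [2,6], [2,7], [3,4], [3,5], [3,6], [3,7], [4,6], [4,7], [5,7], [6,7]
  2-simplices (12): [1,2,5], [1,2,6], [1,3,4], [1,3,5], [1,4,6], [2,3,4], [2,3,6], [2,4,7], [2,5,7], [3,5,7], [3,6,7], [4,6,7]

Hence C_0 ≅ Z^7, C_1 ≅ Z^18, C_2 ≅ Z^12.

Boundary ∂_1: C_1 → C_0 maps an edge to its endpoints' difference, ∂[p,q] = q − p.
The 7×18 boundary matrix has rank 6 and Smith normal form diag(1,1,1,1,1,1).

∂_2: C_2 → C_1 sends each 2-simplex [p,q,r] to [q,r] − [p,r] + [p,q]. For instance
  ∂[1,3,4] = [3,4] − [1,4] + [1,3],
  ∂[1,2,6] = [2,6] − [1,6] + [1,2].
As a 18×12 matrix over Z this has rank 12, with invariant factors (1,1,1,1,1,1,1,1,1,1,1,2).

Reading off H_k = ker ∂_k / im ∂_{k+1}:

  H_0: rank C_0 − rank ∂_1 = 7 − 6 = 1, and the invariant factors of ∂_1 are all 1, so H_0 = Z.
  H_1: rank ker ∂_1 − rank ∂_2 = (18 − 6) − 12 = 0, and ∂_2 has invariant factor 2 > 1, so H_1 = Z_2.
  H_2: rank ker ∂_2 − rank ∂_3 = (12 − 12) − 0 = 0, and there is no ∂_3, so H_2 = 0.

(K is a triangulation of the real projective plane RP^2.)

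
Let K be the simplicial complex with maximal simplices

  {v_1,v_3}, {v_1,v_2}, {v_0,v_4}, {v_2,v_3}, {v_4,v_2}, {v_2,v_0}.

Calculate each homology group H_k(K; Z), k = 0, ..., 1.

K has 5 vertices, 6 edges.
rank ∂_0 = 0, rank ∂_1 = 4 ⇒ b_0 = 5 − 0 − 4 = 1; all invariant factors of ∂_1 are 1 so no torsion. So H_0 ≅ Z.
rank ∂_1 = 4, rank ∂_2 = 0 ⇒ b_1 = 6 − 4 − 0 = 2. So H_1 ≅ Z^2.

H_0 ≅ Z,  H_1 ≅ Z^2.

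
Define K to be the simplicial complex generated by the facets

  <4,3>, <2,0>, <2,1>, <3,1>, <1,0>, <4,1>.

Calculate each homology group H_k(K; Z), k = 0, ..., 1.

We work with the vertex ordering 0 < 1 < 2 < 3 < 4. The simplices of K, each written with vertices in increasing order, are:

  0-simplices (5): [0], [1], [2], [3], [4]
  1-simplices (6): [0,1], [0,2], [1,2], [1,3], [1,4], [3,4]

so the chain groups are C_0 ≅ Z^5, C_1 ≅ Z^6.

The boundary map ∂_1: C_1 → C_0 sends each edge [p,q] (with p < q) to q − p.
The 5×6 boundary matrix has rank 4 and Smith normal form diag(1,1,1,1).

From H_k ≅ ker(∂_k) / im(∂_{k+1}) we obtain:

  H_0: rank C_0 − rank ∂_1 = 5 − 4 = 1, and the invariant factors of ∂_1 are all 1, so H_0 ≅ Z.
  H_1: rank ker ∂_1 − rank ∂_2 = (6 − 4) − 0 = 2, and there is no ∂_2, so H_1 ≅ Z^2.

(K is a triangulation of a wedge of 2 circles.)

H_0 ≅ Z,  H_1 ≅ Z^2.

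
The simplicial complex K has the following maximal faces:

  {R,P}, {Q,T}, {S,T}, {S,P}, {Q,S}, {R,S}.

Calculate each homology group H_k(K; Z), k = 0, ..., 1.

K has 5 vertices, 6 edges.
rank ∂_0 = 0, rank ∂_1 = 4 ⇒ b_0 = 5 − 0 − 4 = 1; all invariant factors of ∂_1 are 1 so no torsion. So H_0 = Z.
rank ∂_1 = 4, rank ∂_2 = 0 ⇒ b_1 = 6 − 4 − 0 = 2. So H_1 = Z^2.

H_0 ≅ Z,  H_1 ≅ Z^2.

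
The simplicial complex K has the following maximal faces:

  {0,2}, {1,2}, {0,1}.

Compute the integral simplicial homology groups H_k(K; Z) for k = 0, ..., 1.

H_0 ≅ Z,  H_1 ≅ Z.

We work with the vertex ordering 0 < 1 < 2. The simplices of K, each written with vertices in increasing order, are:

  0-simplices (3): [0], [1], [2]
  1-simplices (3): [0,1], [0,2], [1,2]

so the chain groups are C_0 ≅ Z^3, C_1 ≅ Z^3.

∂_1: C_1 → C_0 sends each edge [p,q] (with p < q) to q − p. For instance
  ∂[1,2] = [2] − [1].
The resulting 3×3 matrix has rank 2, and its Smith normal form has invariant factors (1,1).

Reading off H_k = ker ∂_k / im ∂_{k+1}:

  H_0: rank C_0 − rank ∂_1 = 3 − 2 = 1, and the invariant factors of ∂_1 are all 1, so H_0 = Z.
  H_1: rank ker ∂_1 − rank ∂_2 = (3 − 2) − 0 = 1, and there is no ∂_2, so H_1 = Z.

As a check, the Euler characteristic is 3 − 3 = 0, which agrees with 1 − 1 = 0.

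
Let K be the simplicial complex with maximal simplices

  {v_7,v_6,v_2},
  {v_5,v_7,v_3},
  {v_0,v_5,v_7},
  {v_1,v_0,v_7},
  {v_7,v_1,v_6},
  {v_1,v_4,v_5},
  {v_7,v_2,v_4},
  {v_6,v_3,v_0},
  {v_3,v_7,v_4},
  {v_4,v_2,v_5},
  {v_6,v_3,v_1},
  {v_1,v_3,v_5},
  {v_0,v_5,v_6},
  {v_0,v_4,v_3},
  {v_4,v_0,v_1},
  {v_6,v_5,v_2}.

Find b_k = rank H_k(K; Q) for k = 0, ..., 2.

b_0 = 1, b_1 = 2, b_2 = 1.

Order the vertices as v_0 < v_1 < v_2 < v_3 < v_4 < v_5 < v_6 < v_7. Listing each simplex with vertices in this order, K has dimension 2 with simplices:

  0-simplices (8): [v_0], [v_1], [v_2], [v_3], [v_4], [v_5], [v_6], [v_7]
  1-simplices (24): (24 of them)
  2-simplices (16): (16 of them)

so the chain groups are C_0 ≅ Z^8, C_1 ≅ Z^24, C_2 ≅ Z^16.

The boundary map ∂_1: C_1 → C_0 sends each edge [p,q] (with p < q) to q − p. For instance
  ∂[v_2,v_5] = [v_5] − [v_2].
This gives a 8×24 integer matrix of rank 7; reducing to Smith normal form yields diagonal entries (1,1,1,1,1,1,1).

∂_2: C_2 → C_1 acts by ∂[p,q,r] = [q,r] − [p,r] + [p,q]. For instance
  ∂[v_0,v_1,v_7] = [v_1,v_7] − [v_0,v_7] + [v_0,v_1],
  ∂[v_2,v_5,v_6] = [v_5,v_6] − [v_2,v_6] + [v_2,v_5].
As a 24×16 matrix over Z this has rank 15, with invariant factors (1,1,1,1,1,1,1,1,1,1,1,1,1,1,1).

Now H_k = ker ∂_k / im ∂_{k+1}, so:

  H_0: rank C_0 − rank ∂_1 = 8 − 7 = 1, and the invariant factors of ∂_1 are all 1, so H_0 ≅ Z.
  H_1: rank ker ∂_1 − rank ∂_2 = (24 − 7) − 15 = 2, and the invariant factors of ∂_2 are all 1, so H_1 ≅ Z^2.
  H_2: rank ker ∂_2 − rank ∂_3 = (16 − 15) − 0 = 1, and there is no ∂_3, so H_2 ≅ Z.

As a check, the Euler characteristic is 8 − 24 + 16 = 0, which agrees with 1 − 2 + 1 = 0.

Hence the Betti numbers are b_0 = 1, b_1 = 2, b_2 = 1.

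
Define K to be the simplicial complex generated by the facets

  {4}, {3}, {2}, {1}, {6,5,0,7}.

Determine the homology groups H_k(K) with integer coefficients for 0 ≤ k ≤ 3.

Order the vertices as 0 < 1 < 2 < 3 < 4 < 5 < 6 < 7. Listing each simplex with vertices in this order, K has dimension 3 with simplices:

  0-simplices (8): [0], [1], [2], [3], [4], [5], [6], [7]
  1-simplices (6): [0,5], [0,6], [0,7], [5,6], [5,7], [6,7]
  2-simplices (4): [0,5,6], [0,5,7], [0,6,7], [5,6,7]
  3-simplices (1): [0,5,6,7]

so the chain groups are C_0 ≅ Z^8, C_1 ≅ Z^6, C_2 ≅ Z^4, C_3 ≅ Z^1.

The boundary map ∂_1: C_1 → C_0 maps an edge to its endpoints' difference, ∂[p,q] = q − p. For instance
  ∂[6,7] = [7] − [6].
This gives a 8×6 integer matrix of rank 3; reducing to Smith normal form yields diagonal entries (1,1,1).

Boundary ∂_2: C_2 → C_1 maps a triangle to the signed sum of its edges. For instance
  ∂[0,6,7] = [6,7] − [0,7] + [0,6],
  ∂[0,5,7] = [5,7] − [0,7] + [0,5].
The resulting 6×4 matrix has rank 3, and its Smith normal form has invariant factors (1,1,1).

∂_3: C_3 → C_2 sends each 3-simplex σ to the alternating sum Σ_i (−1)^i (σ with its i-th vertex removed). For instance
  ∂[0,5,6,7] = [5,6,7] − [0,6,7] + [0,5,7] − [0,5,6].
The resulting 4×1 matrix has rank 1, and its Smith normal form has invariant factors (1).

Reading off H_k = ker ∂_k / im ∂_{k+1}:

  H_0: rank C_0 − rank ∂_1 = 8 − 3 = 5, and the invariant factors of ∂_1 are all 1, so H_0 ≅ Z^5.
  H_1: rank ker ∂_1 − rank ∂_2 = (6 − 3) − 3 = 0, and the invariant factors of ∂_2 are all 1, so H_1 ≅ 0.
  H_2: rank ker ∂_2 − rank ∂_3 = (4 − 3) − 1 = 0, and the invariant factors of ∂_3 are all 1, so H_2 ≅ 0.
  H_3: rank ker ∂_3 − rank ∂_4 = (1 − 1) − 0 = 0, and there is no ∂_4, so H_3 ≅ 0.

(K is a triangulation of the disjoint union of the 3-simplex and a set of 4 points.)

H_0 = Z^5,  H_1 = 0,  H_2 = 0,  H_3 = 0.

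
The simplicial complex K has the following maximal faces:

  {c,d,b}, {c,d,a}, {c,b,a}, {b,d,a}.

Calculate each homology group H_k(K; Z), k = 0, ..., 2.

H_0 = Z,  H_1 = 0,  H_2 = Z.

Take the total order a < b < c < d on the vertex set. Then K (dimension 2) consists of the simplices:

  0-simplices (4): a, b, c, d
  1-simplices (6): ab, ac, ad, bc, bd, cd
  2-simplices (4): abc, abd, acd, bcd

giving chain groups C_0 ≅ Z^4, C_1 ≅ Z^6, C_2 ≅ Z^4.

∂_1: C_1 → C_0 sends each edge [p,q] (with p < q) to q − p. For instance
  ∂cd = d − c.
The 4×6 boundary matrix has rank 3 and Smith normal form diag(1,1,1).

The boundary map ∂_2: C_2 → C_1 acts by ∂[p,q,r] = [q,r] − [p,r] + [p,q]. For instance
  ∂abc = bc − ac + ab,
  ∂abd = bd − ad + ab.
The 6×4 boundary matrix has rank 3 and Smith normal form diag(1,1,1).

From H_k ≅ ker(∂_k) / im(∂_{k+1}) we obtain:

  H_0: rank C_0 − rank ∂_1 = 4 − 3 = 1, and the invariant factors of ∂_1 are all 1, so H_0 = Z.
  H_1: rank ker ∂_1 − rank ∂_2 = (6 − 3) − 3 = 0, and the invariant factors of ∂_2 are all 1, so H_1 = 0.
  H_2: rank ker ∂_2 − rank ∂_3 = (4 − 3) − 0 = 1, and there is no ∂_3, so H_2 = Z.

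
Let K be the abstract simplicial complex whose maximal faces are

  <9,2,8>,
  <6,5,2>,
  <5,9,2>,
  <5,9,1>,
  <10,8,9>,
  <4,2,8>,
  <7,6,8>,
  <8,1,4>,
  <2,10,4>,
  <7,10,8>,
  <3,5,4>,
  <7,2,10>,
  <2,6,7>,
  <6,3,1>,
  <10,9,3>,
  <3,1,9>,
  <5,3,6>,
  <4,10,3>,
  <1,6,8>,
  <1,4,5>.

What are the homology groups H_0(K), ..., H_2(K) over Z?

H_0 = Z,  H_1 = Z ⊕ Z/2,  H_2 = 0.

K has 10 vertices, 30 edges, 20 triangles.
rank ∂_0 = 0, rank ∂_1 = 9 ⇒ b_0 = 10 − 0 − 9 = 1; all invariant factors of ∂_1 are 1 so no torsion. So H_0 ≅ Z.
rank ∂_1 = 9, rank ∂_2 = 20 ⇒ b_1 = 30 − 9 − 20 = 1; ∂_2 has invariant factor(s) [2] giving torsion. So H_1 ≅ Z ⊕ Z/2.
rank ∂_2 = 20, rank ∂_3 = 0 ⇒ b_2 = 20 − 20 − 0 = 0. So H_2 ≅ 0.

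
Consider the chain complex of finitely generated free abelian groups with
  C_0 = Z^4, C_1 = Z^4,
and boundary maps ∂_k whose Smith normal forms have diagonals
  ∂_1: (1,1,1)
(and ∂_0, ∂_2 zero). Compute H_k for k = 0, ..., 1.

H_0 = Z,  H_1 = Z.

H_0: b_0 = 4 − 0 − 3 = 1; torsion from ∂_1 factors > 1: none. So H_0 = Z.
H_1: b_1 = 4 − 3 − 0 = 1; torsion from ∂_2 factors > 1: none. So H_1 = Z.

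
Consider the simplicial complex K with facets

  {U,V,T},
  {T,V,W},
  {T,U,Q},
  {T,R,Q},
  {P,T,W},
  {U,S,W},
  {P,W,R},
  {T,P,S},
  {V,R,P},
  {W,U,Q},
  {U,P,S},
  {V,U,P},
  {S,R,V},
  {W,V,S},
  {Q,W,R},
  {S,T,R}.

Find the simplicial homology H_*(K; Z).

Fix the vertex order P < Q < R < S < T < U < V < W and write every simplex with vertices in increasing order. Then dim K = 2 and the simplices of K are:

  0-simplices (8): P, Q, R, S, T, U, V, W
  1-simplices (24): PR, PS, PT, PU, PV, PW, QR, QT, QU, QW, RS, RT, RV, RW, ST, SU, SV, SW, TU, TV, TW, UV, UW, VW
  2-simplices (16): PRV, PRW, PST, PSU, PTW, PUV, QRT, QRW, QTU, QUW, RST, RSV, SUW, SVW, TUV, TVW

giving chain groups C_0 ≅ Z^8, C_1 ≅ Z^24, C_2 ≅ Z^16.

∂_1: C_1 → C_0 sends each edge [p,q] (with p < q) to q − p. For instance
  ∂QR = R − Q.
The 8×24 boundary matrix has rank 7 and Smith normal form diag(1,1,1,1,1,1,1).

∂_2: C_2 → C_1 acts by ∂[p,q,r] = [q,r] − [p,r] + [p,q]. For instance
  ∂TVW = VW − TW + TV,
  ∂SVW = VW − SW + SV.
The 24×16 boundary matrix has rank 15 and Smith normal form diag(1,1,1,1,1,1,1,1,1,1,1,1,1,1,1).

Reading off H_k = ker ∂_k / im ∂_{k+1}:

  H_0: rank C_0 − rank ∂_1 = 8 − 7 = 1, and the invariant factors of ∂_1 are all 1, so H_0 ≅ Z.
  H_1: rank ker ∂_1 − rank ∂_2 = (24 − 7) − 15 = 2, and the invariant factors of ∂_2 are all 1, so H_1 ≅ Z^2.
  H_2: rank ker ∂_2 − rank ∂_3 = (16 − 15) − 0 = 1, and there is no ∂_3, so H_2 ≅ Z.

(K is a triangulation of the torus T^2.)

H_0 = Z,  H_1 = Z^2,  H_2 = Z.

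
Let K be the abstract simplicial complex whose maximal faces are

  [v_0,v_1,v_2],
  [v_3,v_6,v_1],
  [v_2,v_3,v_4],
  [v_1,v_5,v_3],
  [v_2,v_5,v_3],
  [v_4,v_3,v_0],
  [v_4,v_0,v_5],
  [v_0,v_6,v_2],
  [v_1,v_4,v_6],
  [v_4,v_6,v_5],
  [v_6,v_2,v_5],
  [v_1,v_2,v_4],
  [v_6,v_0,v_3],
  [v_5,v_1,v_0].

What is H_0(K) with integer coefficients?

Fix the vertex order v_0 < v_1 < v_2 < v_3 < v_4 < v_5 < v_6 and write every simplex with vertices in increasing order. Then dim K = 2 and the simplices of K are:

  0-simplices (7): [v_0], [v_1], [v_2], [v_3], [v_4], [v_5], [v_6]
  1-simplices (21): (21 of them)
  2-simplices (14): (14 of them)

Hence C_0 ≅ Z^7, C_1 ≅ Z^21, C_2 ≅ Z^14.

∂_1: C_1 → C_0 sends each edge [p,q] (with p < q) to q − p. For instance
  ∂[v_3,v_6] = [v_6] − [v_3].
This gives a 7×21 integer matrix of rank 6; reducing to Smith normal form yields diagonal entries (1,1,1,1,1,1).

∂_2: C_2 → C_1 sends each 2-simplex [p,q,r] to [q,r] − [p,r] + [p,q]. For instance
  ∂[v_1,v_4,v_6] = [v_4,v_6] − [v_1,v_6] + [v_1,v_4],
  ∂[v_0,v_1,v_2] = [v_1,v_2] − [v_0,v_2] + [v_0,v_1].
This gives a 21×14 integer matrix of rank 13; reducing to Smith normal form yields diagonal entries (1,1,1,1,1,1,1,1,1,1,1,1,1).

Reading off H_k = ker ∂_k / im ∂_{k+1}:

  H_0: rank C_0 − rank ∂_1 = 7 − 6 = 1, and the invariant factors of ∂_1 are all 1, so H_0 = Z.

(K is a triangulation of the torus T^2.)

H_0 ≅ Z.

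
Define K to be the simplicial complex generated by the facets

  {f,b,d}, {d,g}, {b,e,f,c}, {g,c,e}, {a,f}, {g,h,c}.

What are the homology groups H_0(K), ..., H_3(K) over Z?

Order the vertices as a < b < c < d < e < f < g < h. Listing each simplex with vertices in this order, K has dimension 3 with simplices:

  0-simplices (8): a, b, c, d, e, f, g, h
  1-simplices (14): af, bc, bd, be, bf, ce, cf, cg, ch, df, dg, ef, eg, gh
  2-simplices (7): bce, bcf, bdf, bef, cef, ceg, cgh
  3-simplices (1): bcef

so the chain groups are C_0 ≅ Z^8, C_1 ≅ Z^14, C_2 ≅ Z^7, C_3 ≅ Z^1.

∂_1: C_1 → C_0 sends each edge [p,q] (with p < q) to q − p.
As a 8×14 matrix over Z this has rank 7, with invariant factors (1,1,1,1,1,1,1).

The boundary map ∂_2: C_2 → C_1 sends each 2-simplex [p,q,r] to [q,r] − [p,r] + [p,q]. For instance
  ∂bce = ce − be + bc,
  ∂bcf = cf − bf + bc.
As a 14×7 matrix over Z this has rank 6, with invariant factors (1,1,1,1,1,1).

∂_3: C_3 → C_2 sends each 3-simplex σ to the alternating sum Σ_i (−1)^i (σ with its i-th vertex removed). For instance
  ∂bcef = cef − bef + bcf − bce.
The 7×1 boundary matrix has rank 1 and Smith normal form diag(1).

Computing H_k = (kernel of ∂_k) / (image of ∂_{k+1}):

  H_0: rank C_0 − rank ∂_1 = 8 − 7 = 1, and the invariant factors of ∂_1 are all 1, so H_0 ≅ Z.
  H_1: rank ker ∂_1 − rank ∂_2 = (14 − 7) − 6 = 1, and the invariant factors of ∂_2 are all 1, so H_1 ≅ Z.
  H_2: rank ker ∂_2 − rank ∂_3 = (7 − 6) − 1 = 0, and the invariant factors of ∂_3 are all 1, so H_2 ≅ 0.
  H_3: rank ker ∂_3 − rank ∂_4 = (1 − 1) − 0 = 0, and there is no ∂_4, so H_3 ≅ 0.

As a check, the Euler characteristic is 8 − 14 + 7 − 1 = 0, which agrees with 1 − 1 + 0 − 0 = 0.

H_0 = Z,  H_1 = Z,  H_2 = 0,  H_3 = 0.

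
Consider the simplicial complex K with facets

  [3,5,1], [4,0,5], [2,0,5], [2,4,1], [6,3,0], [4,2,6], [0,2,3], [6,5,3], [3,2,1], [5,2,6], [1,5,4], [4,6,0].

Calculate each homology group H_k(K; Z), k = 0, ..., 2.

H_0 ≅ Z,  H_1 ≅ Z/2,  H_2 = 0.

We work with the vertex ordering 0 < 1 < 2 < 3 < 4 < 5 < 6. The simplices of K, each written with vertices in increasing order, are:

  0-simplices (7): [0], [1], [2], [3], [4], [5], [6]
  1-simplices (18): [0,2], [0,3], [0,4], [0,5], [0,6], [1,2], [1,3], [1,4], [1,5], [2,3], [2,4], [2,5], [2,6], [3,5], [3,6], [4,5], [4,6], [5,6]
  2-simplices (12): [0,2,3], [0,2,5], [0,3,6], [0,4,5], [0,4,6], [1,2,3], [1,2,4], [1,3,5], [1,4,5], [2,4,6], [2,5,6], [3,5,6]

Hence C_0 ≅ Z^7, C_1 ≅ Z^18, C_2 ≅ Z^12.

The boundary map ∂_1: C_1 → C_0 sends each edge [p,q] (with p < q) to q − p. For instance
  ∂[3,6] = [6] − [3].
As a 7×18 matrix over Z this has rank 6, with invariant factors (1,1,1,1,1,1).

∂_2: C_2 → C_1 acts by ∂[p,q,r] = [q,r] − [p,r] + [p,q]. For instance
  ∂[2,5,6] = [5,6] − [2,6] + [2,5],
  ∂[1,4,5] = [4,5] − [1,5] + [1,4].
The 18×12 boundary matrix has rank 12 and Smith normal form diag(1,1,1,1,1,1,1,1,1,1,1,2).

Now H_k = ker ∂_k / im ∂_{k+1}, so:

  H_0: rank C_0 − rank ∂_1 = 7 − 6 = 1, and the invariant factors of ∂_1 are all 1, so H_0 = Z.
  H_1: rank ker ∂_1 − rank ∂_2 = (18 − 6) − 12 = 0, and ∂_2 has invariant factor 2 > 1, so H_1 = Z/2.
  H_2: rank ker ∂_2 − rank ∂_3 = (12 − 12) − 0 = 0, and there is no ∂_3, so H_2 = 0.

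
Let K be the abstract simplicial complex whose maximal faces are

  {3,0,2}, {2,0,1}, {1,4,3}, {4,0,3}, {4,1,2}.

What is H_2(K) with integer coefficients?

Order the vertices as 0 < 1 < 2 < 3 < 4. Listing each simplex with vertices in this order, K has dimension 2 with simplices:

  0-simplices (5): [0], [1], [2], [3], [4]
  1-simplices (10): [0,1], [0,2], [0,3], [0,4], [1,2], [1,3], [1,4], [2,3], [2,4], [3,4]
  2-simplices (5): [0,1,2], [0,2,3], [0,3,4], [1,2,4], [1,3,4]

giving chain groups C_0 ≅ Z^5, C_1 ≅ Z^10, C_2 ≅ Z^5.

∂_1: C_1 → C_0 is given by ∂[p,q] = [q] − [p].
The 5×10 boundary matrix has rank 4 and Smith normal form diag(1,1,1,1).

The boundary map ∂_2: C_2 → C_1 sends each 2-simplex [p,q,r] to [q,r] − [p,r] + [p,q]. For instance
  ∂[0,1,2] = [1,2] − [0,2] + [0,1],
  ∂[0,3,4] = [3,4] − [0,4] + [0,3].
This gives a 10×5 integer matrix of rank 5; reducing to Smith normal form yields diagonal entries (1,1,1,1,1).

Reading off H_k = ker ∂_k / im ∂_{k+1}:

  H_2: rank ker ∂_2 − rank ∂_3 = (5 − 5) − 0 = 0, and there is no ∂_3, so H_2 = 0.

(K is a triangulation of the Möbius band.)

H_2 ≅ 0.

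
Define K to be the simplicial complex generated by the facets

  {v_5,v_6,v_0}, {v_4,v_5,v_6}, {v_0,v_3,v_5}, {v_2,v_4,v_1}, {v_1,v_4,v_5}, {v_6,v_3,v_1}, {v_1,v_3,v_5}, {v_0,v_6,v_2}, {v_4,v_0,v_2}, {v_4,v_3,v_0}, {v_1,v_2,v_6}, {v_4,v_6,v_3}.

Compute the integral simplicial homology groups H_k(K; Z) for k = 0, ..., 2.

H_0 = Z,  H_1 = Z/2,  H_2 = 0.

Order the vertices as v_0 < v_1 < v_2 < v_3 < v_4 < v_5 < v_6. Listing each simplex with vertices in this order, K has dimension 2 with simplices:

  0-simplices (7): [v_0], [v_1], [v_2], [v_3], [v_4], [v_5], [v_6]
  1-simplices (18): (18 of them)
  2-simplices (12): (12 of them)

Hence C_0 ≅ Z^7, C_1 ≅ Z^18, C_2 ≅ Z^12.

The boundary map ∂_1: C_1 → C_0 is given by ∂[p,q] = [q] − [p]. For instance
  ∂[v_4,v_5] = [v_5] − [v_4].
The 7×18 boundary matrix has rank 6 and Smith normal form diag(1,1,1,1,1,1).

Boundary ∂_2: C_2 → C_1 sends each 2-simplex [p,q,r] to [q,r] − [p,r] + [p,q]. For instance
  ∂[v_1,v_3,v_5] = [v_3,v_5] − [v_1,v_5] + [v_1,v_3],
  ∂[v_0,v_5,v_6] = [v_5,v_6] − [v_0,v_6] + [v_0,v_5].
As a 18×12 matrix over Z this has rank 12, with invariant factors (1,1,1,1,1,1,1,1,1,1,1,2).

Computing H_k = (kernel of ∂_k) / (image of ∂_{k+1}):

  H_0: rank C_0 − rank ∂_1 = 7 − 6 = 1, and the invariant factors of ∂_1 are all 1, so H_0 = Z.
  H_1: rank ker ∂_1 − rank ∂_2 = (18 − 6) − 12 = 0, and ∂_2 has invariant factor 2 > 1, so H_1 = Z/2.
  H_2: rank ker ∂_2 − rank ∂_3 = (12 − 12) − 0 = 0, and there is no ∂_3, so H_2 = 0.

As a check, the Euler characteristic is 7 − 18 + 12 = 1, which agrees with 1 − 0 + 0 = 1.
(K is a triangulation of the real projective plane RP^2.)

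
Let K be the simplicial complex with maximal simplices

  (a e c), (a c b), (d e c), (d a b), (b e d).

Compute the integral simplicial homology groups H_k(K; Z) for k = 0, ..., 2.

Order the vertices as a < b < c < d < e. Listing each simplex with vertices in this order, K has dimension 2 with simplices:

  0-simplices (5): a, b, c, d, e
  1-simplices (10): ab, ac, ad, ae, bc, bd, be, cd, ce, de
  2-simplices (5): abc, abd, ace, bde, cde

so the chain groups are C_0 ≅ Z^5, C_1 ≅ Z^10, C_2 ≅ Z^5.

∂_1: C_1 → C_0 is given by ∂[p,q] = [q] − [p]. For instance
  ∂bc = c − b.
This gives a 5×10 integer matrix of rank 4; reducing to Smith normal form yields diagonal entries (1,1,1,1).

Boundary ∂_2: C_2 → C_1 sends each 2-simplex [p,q,r] to [q,r] − [p,r] + [p,q]. For instance
  ∂ace = ce − ae + ac,
  ∂abd = bd − ad + ab.
The 10×5 boundary matrix has rank 5 and Smith normal form diag(1,1,1,1,1).

From H_k ≅ ker(∂_k) / im(∂_{k+1}) we obtain:

  H_0: rank C_0 − rank ∂_1 = 5 − 4 = 1, and the invariant factors of ∂_1 are all 1, so H_0 ≅ Z.
  H_1: rank ker ∂_1 − rank ∂_2 = (10 − 4) − 5 = 1, and the invariant factors of ∂_2 are all 1, so H_1 ≅ Z.
  H_2: rank ker ∂_2 − rank ∂_3 = (5 − 5) − 0 = 0, and there is no ∂_3, so H_2 ≅ 0.

As a check, the Euler characteristic is 5 − 10 + 5 = 0, which agrees with 1 − 1 + 0 = 0.

H_0 = Z,  H_1 = Z,  H_2 = 0.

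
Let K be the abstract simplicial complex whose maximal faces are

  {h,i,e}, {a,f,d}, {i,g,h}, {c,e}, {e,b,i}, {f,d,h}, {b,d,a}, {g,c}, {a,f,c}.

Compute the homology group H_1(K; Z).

Fix the vertex order a < b < c < d < e < f < g < h < i and write every simplex with vertices in increasing order. Then dim K = 2 and the simplices of K are:

  0-simplices (9): a, b, c, d, e, f, g, h, i
  1-simplices (18): ab, ac, ad, af, bd, be, bi, ce, cf, cg, df, dh, eh, ei, fh, gh, gi, hi
  2-simplices (7): abd, acf, adf, bei, dfh, ehi, ghi

Hence C_0 ≅ Z^9, C_1 ≅ Z^18, C_2 ≅ Z^7.

∂_1: C_1 → C_0 sends each edge [p,q] (with p < q) to q − p. For instance
  ∂df = f − d.
As a 9×18 matrix over Z this has rank 8, with invariant factors (1,1,1,1,1,1,1,1).

∂_2: C_2 → C_1 acts by ∂[p,q,r] = [q,r] − [p,r] + [p,q]. For instance
  ∂dfh = fh − dh + df,
  ∂bei = ei − bi + be.
The resulting 18×7 matrix has rank 7, and its Smith normal form has invariant factors (1,1,1,1,1,1,1).

Now H_k = ker ∂_k / im ∂_{k+1}, so:

  H_1: rank ker ∂_1 − rank ∂_2 = (18 − 8) − 7 = 3, and the invariant factors of ∂_2 are all 1, so H_1 ≅ Z^3.

H_1 = Z^3.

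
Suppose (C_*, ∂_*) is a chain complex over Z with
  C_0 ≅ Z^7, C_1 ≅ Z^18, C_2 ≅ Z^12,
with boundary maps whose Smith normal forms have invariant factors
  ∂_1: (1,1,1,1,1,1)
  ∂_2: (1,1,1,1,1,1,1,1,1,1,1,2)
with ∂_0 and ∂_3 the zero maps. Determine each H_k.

H_0: b_0 = 7 − 0 − 6 = 1; torsion from ∂_1 factors > 1: none. So H_0 = Z.
H_1: b_1 = 18 − 6 − 12 = 0; torsion from ∂_2 factors > 1: [2]. So H_1 = Z/2.
H_2: b_2 = 12 − 12 − 0 = 0; torsion from ∂_3 factors > 1: none. So H_2 = 0.

H_0 = Z,  H_1 = Z/2,  H_2 = 0.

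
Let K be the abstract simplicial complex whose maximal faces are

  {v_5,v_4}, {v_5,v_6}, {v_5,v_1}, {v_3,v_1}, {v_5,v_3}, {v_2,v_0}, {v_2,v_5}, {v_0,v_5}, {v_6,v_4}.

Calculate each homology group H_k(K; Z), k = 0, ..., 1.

Order the vertices as v_0 < v_1 < v_2 < v_3 < v_4 < v_5 < v_6. Listing each simplex with vertices in this order, K has dimension 1 with simplices:

  0-simplices (7): [v_0], [v_1], [v_2], [v_3], [v_4], [v_5], [v_6]
  1-simplices (9): [v_0,v_2], [v_0,v_5], [v_1,v_3], [v_1,v_5], [v_2,v_5], [v_3,v_5], [v_4,v_5], [v_4,v_6], [v_5,v_6]

giving chain groups C_0 ≅ Z^7, C_1 ≅ Z^9.

The boundary map ∂_1: C_1 → C_0 sends each edge [p,q] (with p < q) to q − p. For instance
  ∂[v_1,v_5] = [v_5] − [v_1].
This gives a 7×9 integer matrix of rank 6; reducing to Smith normal form yields diagonal entries (1,1,1,1,1,1).

Reading off H_k = ker ∂_k / im ∂_{k+1}:

  H_0: rank C_0 − rank ∂_1 = 7 − 6 = 1, and the invariant factors of ∂_1 are all 1, so H_0 = Z.
  H_1: rank ker ∂_1 − rank ∂_2 = (9 − 6) − 0 = 3, and there is no ∂_2, so H_1 = Z^3.

As a check, the Euler characteristic is 7 − 9 = -2, which agrees with 1 − 3 = -2.
(K is a triangulation of a wedge of 3 circles.)

H_0 ≅ Z,  H_1 ≅ Z^3.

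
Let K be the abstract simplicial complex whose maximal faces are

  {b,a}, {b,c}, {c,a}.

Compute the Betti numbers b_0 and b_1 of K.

Order the vertices as a < b < c. Listing each simplex with vertices in this order, K has dimension 1 with simplices:

  0-simplices (3): a, b, c
  1-simplices (3): ab, ac, bc

so the chain groups are C_0 ≅ Z^3, C_1 ≅ Z^3.

The boundary map ∂_1: C_1 → C_0 sends each edge [p,q] (with p < q) to q − p. For instance
  ∂ac = c − a.
As a 3×3 matrix over Z this has rank 2, with invariant factors (1,1).

Reading off H_k = ker ∂_k / im ∂_{k+1}:

  H_0: rank C_0 − rank ∂_1 = 3 − 2 = 1, and the invariant factors of ∂_1 are all 1, so H_0 = Z.
  H_1: rank ker ∂_1 − rank ∂_2 = (3 − 2) − 0 = 1, and there is no ∂_2, so H_1 = Z.

Hence the Betti numbers are b_0 = 1, b_1 = 1.

b_0 = 1, b_1 = 1.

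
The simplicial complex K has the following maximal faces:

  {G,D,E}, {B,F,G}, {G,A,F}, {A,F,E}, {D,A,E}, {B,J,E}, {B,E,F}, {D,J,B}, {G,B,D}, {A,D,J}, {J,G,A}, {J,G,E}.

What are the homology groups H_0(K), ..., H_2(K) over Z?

H_0 ≅ Z,  H_1 ≅ Z/2,  H_2 = 0.

Fix the vertex order A < B < D < E < F < G < J and write every simplex with vertices in increasing order. Then dim K = 2 and the simplices of K are:

  0-simplices (7): A, B, D, E, F, G, J
  1-simplices (18): AD, AE, AF, AG, AJ, BD, BE, BF, BG, BJ, DE, DG, DJ, EF, EG, EJ, FG, GJ
  2-simplices (12): ADE, ADJ, AEF, AFG, AGJ, BDG, BDJ, BEF, BEJ, BFG, DEG, EGJ

so the chain groups are C_0 ≅ Z^7, C_1 ≅ Z^18, C_2 ≅ Z^12.

∂_1: C_1 → C_0 sends each edge [p,q] (with p < q) to q − p.
As a 7×18 matrix over Z this has rank 6, with invariant factors (1,1,1,1,1,1).

∂_2: C_2 → C_1 sends each 2-simplex [p,q,r] to [q,r] − [p,r] + [p,q]. For instance
  ∂AGJ = GJ − AJ + AG,
  ∂BDJ = DJ − BJ + BD.
This gives a 18×12 integer matrix of rank 12; reducing to Smith normal form yields diagonal entries (1,1,1,1,1,1,1,1,1,1,1,2).

Computing H_k = (kernel of ∂_k) / (image of ∂_{k+1}):

  H_0: rank C_0 − rank ∂_1 = 7 − 6 = 1, and the invariant factors of ∂_1 are all 1, so H_0 = Z.
  H_1: rank ker ∂_1 − rank ∂_2 = (18 − 6) − 12 = 0, and ∂_2 has invariant factor 2 > 1, so H_1 = Z/2.
  H_2: rank ker ∂_2 − rank ∂_3 = (12 − 12) − 0 = 0, and there is no ∂_3, so H_2 = 0.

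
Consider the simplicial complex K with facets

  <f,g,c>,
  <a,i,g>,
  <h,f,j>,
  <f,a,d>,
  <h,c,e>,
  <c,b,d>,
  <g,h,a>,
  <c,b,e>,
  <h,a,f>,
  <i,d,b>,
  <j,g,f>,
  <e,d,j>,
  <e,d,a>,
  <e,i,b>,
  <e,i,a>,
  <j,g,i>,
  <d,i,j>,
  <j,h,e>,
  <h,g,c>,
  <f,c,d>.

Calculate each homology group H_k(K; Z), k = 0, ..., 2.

Fix the vertex order a < b < c < d < e < f < g < h < i < j and write every simplex with vertices in increasing order. Then dim K = 2 and the simplices of K are:

  0-simplices (10): a, b, c, d, e, f, g, h, i, j
  1-simplices (30): ad, ae, af, ag, ah, ai, bc, bd, be, bi, cd, ce, cf, cg, ch, de, df, di, dj, eh, ei, ej, fg, fh, fj, gh, gi, gj, hj, ij
  2-simplices (20): ade, adf, aei, afh, agh, agi, bcd, bce, bdi, bei, cdf, ceh, cfg, cgh, dej, dij, ehj, fgj, fhj, gij

giving chain groups C_0 ≅ Z^10, C_1 ≅ Z^30, C_2 ≅ Z^20.

The boundary map ∂_1: C_1 → C_0 is given by ∂[p,q] = [q] − [p].
The resulting 10×30 matrix has rank 9, and its Smith normal form has invariant factors (1,1,1,1,1,1,1,1,1).

∂_2: C_2 → C_1 acts by ∂[p,q,r] = [q,r] − [p,r] + [p,q]. For instance
  ∂bei = ei − bi + be,
  ∂bce = ce − be + bc.
As a 30×20 matrix over Z this has rank 20, with invariant factors (1,1,1,1,1,1,1,1,1,1,1,1,1,1,1,1,1,1,1,2).

Reading off H_k = ker ∂_k / im ∂_{k+1}:

  H_0: rank C_0 − rank ∂_1 = 10 − 9 = 1, and the invariant factors of ∂_1 are all 1, so H_0 ≅ Z.
  H_1: rank ker ∂_1 − rank ∂_2 = (30 − 9) − 20 = 1, and ∂_2 has invariant factor 2 > 1, so H_1 ≅ Z ⊕ Z/2Z.
  H_2: rank ker ∂_2 − rank ∂_3 = (20 − 20) − 0 = 0, and there is no ∂_3, so H_2 ≅ 0.

As a check, the Euler characteristic is 10 − 30 + 20 = 0, which agrees with 1 − 1 + 0 = 0.

H_0 ≅ Z,  H_1 ≅ Z ⊕ Z/2Z,  H_2 = 0.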